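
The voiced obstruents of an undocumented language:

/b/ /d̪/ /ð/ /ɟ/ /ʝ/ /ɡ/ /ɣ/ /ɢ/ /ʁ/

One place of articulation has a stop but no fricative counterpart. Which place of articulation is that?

bilabial

Stop: /b/ (bilabial), /d̪/ (dental), /ɟ/ (palatal), /ɡ/ (velar), /ɢ/ (uvular).
Fricative: /ð/ (dental), /ʝ/ (palatal), /ɣ/ (velar), /ʁ/ (uvular).
Every place of articulation has a fricative member except bilabial, where /β/ would be expected.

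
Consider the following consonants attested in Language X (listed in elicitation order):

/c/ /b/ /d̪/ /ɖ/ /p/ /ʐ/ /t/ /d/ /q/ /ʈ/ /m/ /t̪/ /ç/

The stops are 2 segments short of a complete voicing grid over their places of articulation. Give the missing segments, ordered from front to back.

bilabial: voiceless /p/, voiced /b/.
dental: voiceless /t̪/, voiced /d̪/.
alveolar: voiceless /t/, voiced /d/.
retroflex: voiceless /ʈ/, voiced /ɖ/.
palatal: voiceless /c/, voiced —.
uvular: voiceless /q/, voiced —.
Gaps, from front to back: palatal lacks voiced (/ɟ/); uvular lacks voiced (/ɢ/).

/ɟ/, /ɢ/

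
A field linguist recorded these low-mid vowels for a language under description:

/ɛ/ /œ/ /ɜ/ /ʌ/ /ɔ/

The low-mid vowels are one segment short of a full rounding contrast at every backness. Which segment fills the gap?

backness          unrounded  rounded 
front             ɛ         œ       
central           ɜ         —       
back              ʌ         ɔ       
The central row has no rounded member, so the gap is the central rounded vowel /ɞ/.

/ɞ/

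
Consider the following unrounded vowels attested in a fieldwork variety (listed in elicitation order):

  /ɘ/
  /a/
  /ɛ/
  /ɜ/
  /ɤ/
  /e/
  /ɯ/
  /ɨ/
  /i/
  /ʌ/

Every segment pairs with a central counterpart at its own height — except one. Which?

High: /i/ ~ /ɨ/ ~ /ɯ/
High-mid: /e/ ~ /ɘ/ ~ /ɤ/
Low-mid: /ɛ/ ~ /ɜ/ ~ /ʌ/
Low: only /a/ (front); no central partner.
So /a/ is the unpaired segment.

/a/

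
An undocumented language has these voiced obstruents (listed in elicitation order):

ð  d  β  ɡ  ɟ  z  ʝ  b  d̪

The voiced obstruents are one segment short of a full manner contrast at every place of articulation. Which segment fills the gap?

/ɣ/

place of articulation  stop      fricative
bilabial          b         β       
dental            d̪        ð       
alveolar          d         z       
palatal           ɟ         ʝ       
velar             ɡ         —       
The velar row has no fricative member, so the gap is the velar fricative /ɣ/.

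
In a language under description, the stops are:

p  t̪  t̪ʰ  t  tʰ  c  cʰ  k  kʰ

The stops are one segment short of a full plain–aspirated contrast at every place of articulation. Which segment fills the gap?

/pʰ/

bilabial: plain /p/, aspirated —.
dental: plain /t̪/, aspirated /t̪ʰ/.
alveolar: plain /t/, aspirated /tʰ/.
palatal: plain /c/, aspirated /cʰ/.
velar: plain /k/, aspirated /kʰ/.
The bilabial row has no aspirated member, so the gap is the aspirated bilabial stop /pʰ/.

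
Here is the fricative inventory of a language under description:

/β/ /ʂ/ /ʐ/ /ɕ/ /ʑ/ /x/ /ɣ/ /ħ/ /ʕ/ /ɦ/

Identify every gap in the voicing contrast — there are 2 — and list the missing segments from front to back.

place of articulation  voiceless  voiced  
bilabial          —         β       
retroflex         ʂ         ʐ       
alveolo-palatal   ɕ         ʑ       
velar             x         ɣ       
pharyngeal        ħ         ʕ       
glottal           —         ɦ       
Gaps, from front to back: bilabial lacks voiceless (/ɸ/); glottal lacks voiceless (/h/).

/ɸ/, /h/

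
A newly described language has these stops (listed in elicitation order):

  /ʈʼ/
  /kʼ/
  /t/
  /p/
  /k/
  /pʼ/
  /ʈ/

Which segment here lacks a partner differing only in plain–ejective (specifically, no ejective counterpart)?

Bilabial: /p/ ~ /pʼ/
Retroflex: /ʈ/ ~ /ʈʼ/
Velar: /k/ ~ /kʼ/
Alveolar: only /t/ (plain); no ejective partner.
So /t/ is the unpaired segment.

/t/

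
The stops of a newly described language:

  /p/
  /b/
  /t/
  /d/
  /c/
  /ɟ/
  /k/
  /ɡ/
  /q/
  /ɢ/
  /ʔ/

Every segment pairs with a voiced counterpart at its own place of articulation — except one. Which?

Bilabial: /p/ ~ /b/
Alveolar: /t/ ~ /d/
Palatal: /c/ ~ /ɟ/
Velar: /k/ ~ /ɡ/
Uvular: /q/ ~ /ɢ/
Glottal: only /ʔ/ (voiceless); no voiced partner.
So /ʔ/ is the unpaired segment.

/ʔ/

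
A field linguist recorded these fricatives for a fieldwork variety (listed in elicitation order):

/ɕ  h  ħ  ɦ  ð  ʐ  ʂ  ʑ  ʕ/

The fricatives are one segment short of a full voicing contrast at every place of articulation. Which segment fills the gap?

place of articulation  voiceless  voiced  
dental            —         ð       
retroflex         ʂ         ʐ       
alveolo-palatal   ɕ         ʑ       
pharyngeal        ħ         ʕ       
glottal           h         ɦ       
The dental row has no voiceless member, so the gap is the voiceless dental fricative /θ/.

/θ/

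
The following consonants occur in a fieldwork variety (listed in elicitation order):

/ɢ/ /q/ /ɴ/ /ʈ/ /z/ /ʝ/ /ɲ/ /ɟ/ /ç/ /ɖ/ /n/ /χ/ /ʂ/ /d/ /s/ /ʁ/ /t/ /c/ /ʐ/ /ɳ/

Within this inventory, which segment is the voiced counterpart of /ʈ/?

/ɖ/

/ʈ/ is a voiceless retroflex stop.
The voiced counterpart is a voiced retroflex stop — in this inventory, /ɖ/.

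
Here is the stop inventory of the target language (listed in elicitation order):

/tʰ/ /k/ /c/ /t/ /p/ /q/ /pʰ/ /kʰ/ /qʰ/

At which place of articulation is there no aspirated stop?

palatal

place of articulation  plain     aspirated
bilabial          p         pʰ      
alveolar          t         tʰ      
palatal           c         —       
velar             k         kʰ      
uvular            q         qʰ      
Every place of articulation has an aspirated member except palatal, where /cʰ/ would be expected.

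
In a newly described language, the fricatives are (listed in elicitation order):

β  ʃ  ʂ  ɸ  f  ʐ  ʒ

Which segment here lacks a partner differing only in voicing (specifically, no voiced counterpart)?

Bilabial: /ɸ/ ~ /β/
Postalveolar: /ʃ/ ~ /ʒ/
Retroflex: /ʂ/ ~ /ʐ/
Labiodental: only /f/ (voiceless); no voiced partner.
So /f/ is the unpaired segment.

/f/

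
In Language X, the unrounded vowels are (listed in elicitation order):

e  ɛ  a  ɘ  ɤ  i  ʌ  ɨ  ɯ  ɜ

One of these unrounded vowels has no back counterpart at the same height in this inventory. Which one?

High: /i/ ~ /ɨ/ ~ /ɯ/
High-mid: /e/ ~ /ɘ/ ~ /ɤ/
Low-mid: /ɛ/ ~ /ɜ/ ~ /ʌ/
Low: only /a/ (front); no back partner.
So /a/ is the unpaired segment.

/a/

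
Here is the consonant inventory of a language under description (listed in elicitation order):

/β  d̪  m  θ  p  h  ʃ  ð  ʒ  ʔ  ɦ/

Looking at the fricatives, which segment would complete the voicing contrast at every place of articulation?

bilabial: voiceless —, voiced /β/.
dental: voiceless /θ/, voiced /ð/.
postalveolar: voiceless /ʃ/, voiced /ʒ/.
glottal: voiceless /h/, voiced /ɦ/.
The bilabial row has no voiceless member, so the gap is the voiceless bilabial fricative /ɸ/.

/ɸ/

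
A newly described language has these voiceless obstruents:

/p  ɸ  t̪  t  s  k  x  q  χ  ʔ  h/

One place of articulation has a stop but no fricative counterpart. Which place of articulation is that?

dental

place of articulation  stop      fricative
bilabial          p         ɸ       
dental            t̪        —       
alveolar          t         s       
velar             k         x       
uvular            q         χ       
glottal           ʔ         h       
Every place of articulation has a fricative member except dental, where /θ/ would be expected.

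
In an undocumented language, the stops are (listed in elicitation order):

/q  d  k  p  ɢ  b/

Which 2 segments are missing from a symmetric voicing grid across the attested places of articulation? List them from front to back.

place of articulation  voiceless  voiced  
bilabial          p         b       
alveolar          —         d       
velar             k         —       
uvular            q         ɢ       
Gaps, from front to back: alveolar lacks voiceless (/t/); velar lacks voiced (/ɡ/).

/t/, /ɡ/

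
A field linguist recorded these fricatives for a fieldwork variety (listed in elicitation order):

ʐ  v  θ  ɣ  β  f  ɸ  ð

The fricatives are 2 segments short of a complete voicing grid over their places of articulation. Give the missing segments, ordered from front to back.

place of articulation  voiceless  voiced  
bilabial          ɸ         β       
labiodental       f         v       
dental            θ         ð       
retroflex         —         ʐ       
velar             —         ɣ       
Gaps, from front to back: retroflex lacks voiceless (/ʂ/); velar lacks voiceless (/x/).

/ʂ/, /x/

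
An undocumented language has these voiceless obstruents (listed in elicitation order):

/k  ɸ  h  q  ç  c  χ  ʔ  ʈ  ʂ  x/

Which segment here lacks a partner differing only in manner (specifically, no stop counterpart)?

/ɸ/

Retroflex: /ʈ/ ~ /ʂ/
Palatal: /c/ ~ /ç/
Velar: /k/ ~ /x/
Uvular: /q/ ~ /χ/
Glottal: /ʔ/ ~ /h/
Bilabial: only /ɸ/ (fricative); no stop partner.
So /ɸ/ is the unpaired segment.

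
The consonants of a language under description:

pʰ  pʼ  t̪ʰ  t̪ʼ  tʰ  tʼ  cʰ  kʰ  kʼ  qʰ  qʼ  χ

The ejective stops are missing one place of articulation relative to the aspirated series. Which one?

bilabial: aspirated /pʰ/, ejective /pʼ/.
dental: aspirated /t̪ʰ/, ejective /t̪ʼ/.
alveolar: aspirated /tʰ/, ejective /tʼ/.
palatal: aspirated /cʰ/, ejective —.
velar: aspirated /kʰ/, ejective /kʼ/.
uvular: aspirated /qʰ/, ejective /qʼ/.
Every place of articulation has an ejective member except palatal, where /cʼ/ would be expected.

palatal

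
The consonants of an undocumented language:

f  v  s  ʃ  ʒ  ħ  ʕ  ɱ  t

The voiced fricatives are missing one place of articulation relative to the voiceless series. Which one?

alveolar

place of articulation  voiceless  voiced  
labiodental       f         v       
alveolar          s         —       
postalveolar      ʃ         ʒ       
pharyngeal        ħ         ʕ       
Every place of articulation has a voiced member except alveolar, where /z/ would be expected.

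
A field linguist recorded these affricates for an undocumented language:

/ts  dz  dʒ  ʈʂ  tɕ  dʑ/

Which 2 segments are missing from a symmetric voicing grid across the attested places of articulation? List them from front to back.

/tʃ/, /ɖʐ/

place of articulation  voiceless  voiced  
alveolar          ts        dz      
postalveolar      —         dʒ      
retroflex         ʈʂ        —       
alveolo-palatal   tɕ        dʑ      
Gaps, from front to back: postalveolar lacks voiceless (/tʃ/); retroflex lacks voiced (/ɖʐ/).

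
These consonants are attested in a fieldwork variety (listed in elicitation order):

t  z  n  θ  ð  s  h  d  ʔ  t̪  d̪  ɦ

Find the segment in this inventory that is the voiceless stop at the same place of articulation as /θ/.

/θ/ is a voiceless dental fricative.
The voiceless stop at the same place is a voiceless dental stop — in this inventory, /t̪/.

/t̪/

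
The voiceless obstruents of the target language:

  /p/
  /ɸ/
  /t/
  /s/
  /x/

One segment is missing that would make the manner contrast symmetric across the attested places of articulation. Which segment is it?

/k/

bilabial: stop /p/, fricative /ɸ/.
alveolar: stop /t/, fricative /s/.
velar: stop —, fricative /x/.
The velar row has no stop member, so the gap is the velar stop /k/.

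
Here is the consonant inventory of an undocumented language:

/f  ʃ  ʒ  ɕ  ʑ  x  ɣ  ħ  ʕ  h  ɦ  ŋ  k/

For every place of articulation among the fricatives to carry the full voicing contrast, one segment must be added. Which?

/v/

labiodental: voiceless /f/, voiced —.
postalveolar: voiceless /ʃ/, voiced /ʒ/.
alveolo-palatal: voiceless /ɕ/, voiced /ʑ/.
velar: voiceless /x/, voiced /ɣ/.
pharyngeal: voiceless /ħ/, voiced /ʕ/.
glottal: voiceless /h/, voiced /ɦ/.
The labiodental row has no voiced member, so the gap is the voiced labiodental fricative /v/.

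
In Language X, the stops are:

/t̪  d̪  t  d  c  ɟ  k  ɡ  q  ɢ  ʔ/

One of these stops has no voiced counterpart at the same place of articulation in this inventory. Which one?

Dental: /t̪/ ~ /d̪/
Alveolar: /t/ ~ /d/
Palatal: /c/ ~ /ɟ/
Velar: /k/ ~ /ɡ/
Uvular: /q/ ~ /ɢ/
Glottal: only /ʔ/ (voiceless); no voiced partner.
So /ʔ/ is the unpaired segment.

/ʔ/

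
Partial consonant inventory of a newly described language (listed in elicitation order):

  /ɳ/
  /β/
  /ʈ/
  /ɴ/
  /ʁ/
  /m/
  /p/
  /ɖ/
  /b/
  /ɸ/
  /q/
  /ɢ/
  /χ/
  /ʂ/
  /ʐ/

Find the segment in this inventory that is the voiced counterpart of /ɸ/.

/ɸ/ is a voiceless bilabial fricative.
The voiced counterpart is a voiced bilabial fricative — in this inventory, /β/.

/β/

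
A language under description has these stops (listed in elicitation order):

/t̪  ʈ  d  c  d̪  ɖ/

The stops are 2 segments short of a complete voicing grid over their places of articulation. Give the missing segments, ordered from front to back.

dental: voiceless /t̪/, voiced /d̪/.
alveolar: voiceless —, voiced /d/.
retroflex: voiceless /ʈ/, voiced /ɖ/.
palatal: voiceless /c/, voiced —.
Gaps, from front to back: alveolar lacks voiceless (/t/); palatal lacks voiced (/ɟ/).

/t/, /ɟ/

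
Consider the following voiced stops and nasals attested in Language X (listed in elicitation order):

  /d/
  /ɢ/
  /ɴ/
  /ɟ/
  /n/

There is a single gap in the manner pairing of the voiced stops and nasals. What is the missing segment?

place of articulation  oral stop  nasal   
alveolar          d         n       
palatal           ɟ         —       
uvular            ɢ         ɴ       
The palatal row has no nasal member, so the gap is the palatal nasal /ɲ/.

/ɲ/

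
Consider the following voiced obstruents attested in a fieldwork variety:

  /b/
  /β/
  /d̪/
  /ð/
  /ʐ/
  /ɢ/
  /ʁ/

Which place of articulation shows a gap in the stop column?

Stop: /b/ (bilabial), /d̪/ (dental), /ɢ/ (uvular).
Fricative: /β/ (bilabial), /ð/ (dental), /ʐ/ (retroflex), /ʁ/ (uvular).
Every place of articulation has a stop member except retroflex, where /ɖ/ would be expected.

retroflex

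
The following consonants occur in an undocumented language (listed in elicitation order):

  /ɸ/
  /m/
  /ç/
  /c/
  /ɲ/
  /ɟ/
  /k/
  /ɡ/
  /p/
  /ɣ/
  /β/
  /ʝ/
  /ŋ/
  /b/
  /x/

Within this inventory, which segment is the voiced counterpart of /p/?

/b/

/p/ is a voiceless bilabial stop.
The voiced counterpart is a voiced bilabial stop — in this inventory, /b/.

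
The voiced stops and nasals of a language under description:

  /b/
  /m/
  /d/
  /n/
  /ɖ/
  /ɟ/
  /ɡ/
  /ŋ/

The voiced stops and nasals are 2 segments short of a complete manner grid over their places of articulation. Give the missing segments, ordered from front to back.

/ɳ/, /ɲ/

place of articulation  oral stop  nasal   
bilabial          b         m       
alveolar          d         n       
retroflex         ɖ         —       
palatal           ɟ         —       
velar             ɡ         ŋ       
Gaps, from front to back: retroflex lacks nasal (/ɳ/); palatal lacks nasal (/ɲ/).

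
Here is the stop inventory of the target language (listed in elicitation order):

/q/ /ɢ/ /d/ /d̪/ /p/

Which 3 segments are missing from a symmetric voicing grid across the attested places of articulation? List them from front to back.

/b/, /t̪/, /t/

place of articulation  voiceless  voiced  
bilabial          p         —       
dental            —         d̪      
alveolar          —         d       
uvular            q         ɢ       
Gaps, from front to back: bilabial lacks voiced (/b/); dental lacks voiceless (/t̪/); alveolar lacks voiceless (/t/).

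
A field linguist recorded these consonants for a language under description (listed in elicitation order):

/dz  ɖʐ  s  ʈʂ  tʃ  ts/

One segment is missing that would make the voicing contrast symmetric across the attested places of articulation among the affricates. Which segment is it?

alveolar: voiceless /ts/, voiced /dz/.
postalveolar: voiceless /tʃ/, voiced —.
retroflex: voiceless /ʈʂ/, voiced /ɖʐ/.
The postalveolar row has no voiced member, so the gap is the voiced postalveolar affricate /dʒ/.

/dʒ/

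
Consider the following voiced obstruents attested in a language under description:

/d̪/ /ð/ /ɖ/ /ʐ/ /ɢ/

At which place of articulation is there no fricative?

uvular

Stop: /d̪/ (dental), /ɖ/ (retroflex), /ɢ/ (uvular).
Fricative: /ð/ (dental), /ʐ/ (retroflex).
Every place of articulation has a fricative member except uvular, where /ʁ/ would be expected.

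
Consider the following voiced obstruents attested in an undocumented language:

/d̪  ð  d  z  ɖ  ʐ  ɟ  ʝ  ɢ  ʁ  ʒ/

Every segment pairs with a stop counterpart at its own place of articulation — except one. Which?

Dental: /d̪/ ~ /ð/
Alveolar: /d/ ~ /z/
Retroflex: /ɖ/ ~ /ʐ/
Palatal: /ɟ/ ~ /ʝ/
Uvular: /ɢ/ ~ /ʁ/
Postalveolar: only /ʒ/ (fricative); no stop partner.
So /ʒ/ is the unpaired segment.

/ʒ/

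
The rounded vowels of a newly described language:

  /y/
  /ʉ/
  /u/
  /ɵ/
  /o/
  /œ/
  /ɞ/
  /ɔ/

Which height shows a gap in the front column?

Front: /y/ (high), /œ/ (low-mid).
Central: /ʉ/ (high), /ɵ/ (high-mid), /ɞ/ (low-mid).
Back: /u/ (high), /o/ (high-mid), /ɔ/ (low-mid).
Every height has a front member except high-mid, where /ø/ would be expected.

high-mid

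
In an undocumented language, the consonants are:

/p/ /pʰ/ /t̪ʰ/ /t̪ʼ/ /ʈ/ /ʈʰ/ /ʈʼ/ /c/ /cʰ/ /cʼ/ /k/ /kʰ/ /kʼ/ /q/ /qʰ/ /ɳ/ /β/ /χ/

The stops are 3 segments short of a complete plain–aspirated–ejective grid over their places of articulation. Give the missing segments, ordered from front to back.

Plain: /p/ (bilabial), /ʈ/ (retroflex), /c/ (palatal), /k/ (velar), /q/ (uvular).
Aspirated: /pʰ/ (bilabial), /t̪ʰ/ (dental), /ʈʰ/ (retroflex), /cʰ/ (palatal), /kʰ/ (velar), /qʰ/ (uvular).
Ejective: /t̪ʼ/ (dental), /ʈʼ/ (retroflex), /cʼ/ (palatal), /kʼ/ (velar).
Gaps, from front to back: bilabial lacks ejective (/pʼ/); dental lacks plain (/t̪/); uvular lacks ejective (/qʼ/).

/pʼ/, /t̪/, /qʼ/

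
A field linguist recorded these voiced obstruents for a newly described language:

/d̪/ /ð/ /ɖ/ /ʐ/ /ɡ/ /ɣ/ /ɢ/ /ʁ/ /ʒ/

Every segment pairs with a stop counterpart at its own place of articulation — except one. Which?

/ʒ/

Dental: /d̪/ ~ /ð/
Retroflex: /ɖ/ ~ /ʐ/
Velar: /ɡ/ ~ /ɣ/
Uvular: /ɢ/ ~ /ʁ/
Postalveolar: only /ʒ/ (fricative); no stop partner.
So /ʒ/ is the unpaired segment.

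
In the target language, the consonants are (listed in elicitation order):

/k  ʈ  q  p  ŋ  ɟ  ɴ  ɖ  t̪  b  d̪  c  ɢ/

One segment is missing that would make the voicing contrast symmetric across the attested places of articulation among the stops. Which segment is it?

bilabial: voiceless /p/, voiced /b/.
dental: voiceless /t̪/, voiced /d̪/.
retroflex: voiceless /ʈ/, voiced /ɖ/.
palatal: voiceless /c/, voiced /ɟ/.
velar: voiceless /k/, voiced —.
uvular: voiceless /q/, voiced /ɢ/.
The velar row has no voiced member, so the gap is the voiced velar stop /ɡ/.

/ɡ/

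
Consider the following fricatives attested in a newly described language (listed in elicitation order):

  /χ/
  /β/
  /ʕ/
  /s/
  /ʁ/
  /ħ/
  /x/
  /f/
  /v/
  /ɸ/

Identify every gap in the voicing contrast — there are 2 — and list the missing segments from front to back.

Voiceless: /ɸ/ (bilabial), /f/ (labiodental), /s/ (alveolar), /x/ (velar), /χ/ (uvular), /ħ/ (pharyngeal).
Voiced: /β/ (bilabial), /v/ (labiodental), /ʁ/ (uvular), /ʕ/ (pharyngeal).
Gaps, from front to back: alveolar lacks voiced (/z/); velar lacks voiced (/ɣ/).

/z/, /ɣ/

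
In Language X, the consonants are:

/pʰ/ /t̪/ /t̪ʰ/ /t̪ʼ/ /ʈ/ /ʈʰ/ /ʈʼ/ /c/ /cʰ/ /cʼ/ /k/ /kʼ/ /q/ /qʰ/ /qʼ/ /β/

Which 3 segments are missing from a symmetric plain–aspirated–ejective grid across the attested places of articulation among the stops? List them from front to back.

place of articulation  plain     aspirated  ejective
bilabial          —         pʰ        —       
dental            t̪        t̪ʰ       t̪ʼ     
retroflex         ʈ         ʈʰ        ʈʼ      
palatal           c         cʰ        cʼ      
velar             k         —         kʼ      
uvular            q         qʰ        qʼ      
Gaps, from front to back: bilabial lacks plain (/p/); bilabial lacks ejective (/pʼ/); velar lacks aspirated (/kʰ/).

/p/, /pʼ/, /kʰ/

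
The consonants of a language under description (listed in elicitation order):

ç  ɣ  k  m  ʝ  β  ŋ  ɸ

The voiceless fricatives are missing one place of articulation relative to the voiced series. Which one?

place of articulation  voiceless  voiced  
bilabial          ɸ         β       
palatal           ç         ʝ       
velar             —         ɣ       
Every place of articulation has a voiceless member except velar, where /x/ would be expected.

velar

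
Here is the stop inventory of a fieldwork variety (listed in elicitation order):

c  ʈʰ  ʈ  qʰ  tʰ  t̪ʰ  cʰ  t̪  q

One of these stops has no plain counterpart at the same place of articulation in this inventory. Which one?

/tʰ/

Dental: /t̪/ ~ /t̪ʰ/
Retroflex: /ʈ/ ~ /ʈʰ/
Palatal: /c/ ~ /cʰ/
Uvular: /q/ ~ /qʰ/
Alveolar: only /tʰ/ (aspirated); no plain partner.
So /tʰ/ is the unpaired segment.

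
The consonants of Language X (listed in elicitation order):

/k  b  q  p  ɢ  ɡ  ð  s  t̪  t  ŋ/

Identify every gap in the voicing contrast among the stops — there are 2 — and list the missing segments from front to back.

/d̪/, /d/

Voiceless: /p/ (bilabial), /t̪/ (dental), /t/ (alveolar), /k/ (velar), /q/ (uvular).
Voiced: /b/ (bilabial), /ɡ/ (velar), /ɢ/ (uvular).
Gaps, from front to back: dental lacks voiced (/d̪/); alveolar lacks voiced (/d/).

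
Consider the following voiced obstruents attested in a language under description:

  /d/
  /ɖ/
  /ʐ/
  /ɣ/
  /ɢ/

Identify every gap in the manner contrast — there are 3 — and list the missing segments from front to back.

/z/, /ɡ/, /ʁ/

alveolar: stop /d/, fricative —.
retroflex: stop /ɖ/, fricative /ʐ/.
velar: stop —, fricative /ɣ/.
uvular: stop /ɢ/, fricative —.
Gaps, from front to back: alveolar lacks fricative (/z/); velar lacks stop (/ɡ/); uvular lacks fricative (/ʁ/).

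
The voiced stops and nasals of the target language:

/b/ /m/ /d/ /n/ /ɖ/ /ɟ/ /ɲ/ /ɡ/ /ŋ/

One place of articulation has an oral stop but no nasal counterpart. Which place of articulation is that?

place of articulation  oral stop  nasal   
bilabial          b         m       
alveolar          d         n       
retroflex         ɖ         —       
palatal           ɟ         ɲ       
velar             ɡ         ŋ       
Every place of articulation has a nasal member except retroflex, where /ɳ/ would be expected.

retroflex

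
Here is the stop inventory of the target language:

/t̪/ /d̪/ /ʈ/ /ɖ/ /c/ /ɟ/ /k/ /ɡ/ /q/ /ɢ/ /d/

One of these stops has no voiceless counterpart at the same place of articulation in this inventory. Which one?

Dental: /t̪/ ~ /d̪/
Retroflex: /ʈ/ ~ /ɖ/
Palatal: /c/ ~ /ɟ/
Velar: /k/ ~ /ɡ/
Uvular: /q/ ~ /ɢ/
Alveolar: only /d/ (voiced); no voiceless partner.
So /d/ is the unpaired segment.

/d/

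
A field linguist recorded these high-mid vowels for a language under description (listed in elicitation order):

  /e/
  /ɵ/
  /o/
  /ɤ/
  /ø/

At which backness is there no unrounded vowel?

central

front: unrounded /e/, rounded /ø/.
central: unrounded —, rounded /ɵ/.
back: unrounded /ɤ/, rounded /o/.
Every backness has an unrounded member except central, where /ɘ/ would be expected.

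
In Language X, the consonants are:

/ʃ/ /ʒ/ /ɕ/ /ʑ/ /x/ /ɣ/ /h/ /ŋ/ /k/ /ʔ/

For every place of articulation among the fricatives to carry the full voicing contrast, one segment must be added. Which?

Voiceless: /ʃ/ (postalveolar), /ɕ/ (alveolo-palatal), /x/ (velar), /h/ (glottal).
Voiced: /ʒ/ (postalveolar), /ʑ/ (alveolo-palatal), /ɣ/ (velar).
The glottal row has no voiced member, so the gap is the voiced glottal fricative /ɦ/.

/ɦ/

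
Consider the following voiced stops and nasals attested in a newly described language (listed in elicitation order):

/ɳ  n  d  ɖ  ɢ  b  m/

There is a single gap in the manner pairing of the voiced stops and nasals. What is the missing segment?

place of articulation  oral stop  nasal   
bilabial          b         m       
alveolar          d         n       
retroflex         ɖ         ɳ       
uvular            ɢ         —       
The uvular row has no nasal member, so the gap is the uvular nasal /ɴ/.

/ɴ/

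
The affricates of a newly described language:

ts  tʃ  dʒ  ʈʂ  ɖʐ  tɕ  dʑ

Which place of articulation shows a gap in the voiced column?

alveolar

Voiceless: /ts/ (alveolar), /tʃ/ (postalveolar), /ʈʂ/ (retroflex), /tɕ/ (alveolo-palatal).
Voiced: /dʒ/ (postalveolar), /ɖʐ/ (retroflex), /dʑ/ (alveolo-palatal).
Every place of articulation has a voiced member except alveolar, where /dz/ would be expected.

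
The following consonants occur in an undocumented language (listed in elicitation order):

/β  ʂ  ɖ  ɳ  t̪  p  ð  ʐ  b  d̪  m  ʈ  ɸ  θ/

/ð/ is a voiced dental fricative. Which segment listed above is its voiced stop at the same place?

The voiced stop at the same place is a voiced dental stop — in this inventory, /d̪/.

/d̪/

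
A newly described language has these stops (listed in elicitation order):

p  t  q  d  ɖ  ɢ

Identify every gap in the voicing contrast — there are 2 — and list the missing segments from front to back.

/b/, /ʈ/

Voiceless: /p/ (bilabial), /t/ (alveolar), /q/ (uvular).
Voiced: /d/ (alveolar), /ɖ/ (retroflex), /ɢ/ (uvular).
Gaps, from front to back: bilabial lacks voiced (/b/); retroflex lacks voiceless (/ʈ/).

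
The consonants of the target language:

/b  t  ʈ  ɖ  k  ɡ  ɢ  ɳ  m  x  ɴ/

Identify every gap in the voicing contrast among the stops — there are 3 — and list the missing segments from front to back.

Voiceless: /t/ (alveolar), /ʈ/ (retroflex), /k/ (velar).
Voiced: /b/ (bilabial), /ɖ/ (retroflex), /ɡ/ (velar), /ɢ/ (uvular).
Gaps, from front to back: bilabial lacks voiceless (/p/); alveolar lacks voiced (/d/); uvular lacks voiceless (/q/).

/p/, /d/, /q/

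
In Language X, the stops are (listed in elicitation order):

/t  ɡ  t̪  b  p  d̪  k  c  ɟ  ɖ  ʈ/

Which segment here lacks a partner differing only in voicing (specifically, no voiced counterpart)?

/t/

Bilabial: /p/ ~ /b/
Dental: /t̪/ ~ /d̪/
Retroflex: /ʈ/ ~ /ɖ/
Palatal: /c/ ~ /ɟ/
Velar: /k/ ~ /ɡ/
Alveolar: only /t/ (voiceless); no voiced partner.
So /t/ is the unpaired segment.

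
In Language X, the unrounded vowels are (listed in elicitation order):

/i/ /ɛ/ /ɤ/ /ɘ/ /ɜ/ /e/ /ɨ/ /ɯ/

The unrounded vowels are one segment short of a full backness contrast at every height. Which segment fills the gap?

/ʌ/

Front: /i/ (high), /e/ (high-mid), /ɛ/ (low-mid).
Central: /ɨ/ (high), /ɘ/ (high-mid), /ɜ/ (low-mid).
Back: /ɯ/ (high), /ɤ/ (high-mid).
The low-mid row has no back member, so the gap is the low-mid back unrounded vowel /ʌ/.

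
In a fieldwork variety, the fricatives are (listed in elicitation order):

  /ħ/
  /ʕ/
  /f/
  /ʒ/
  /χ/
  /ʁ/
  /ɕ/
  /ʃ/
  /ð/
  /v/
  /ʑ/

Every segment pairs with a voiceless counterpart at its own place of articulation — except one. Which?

Labiodental: /f/ ~ /v/
Postalveolar: /ʃ/ ~ /ʒ/
Alveolo-palatal: /ɕ/ ~ /ʑ/
Uvular: /χ/ ~ /ʁ/
Pharyngeal: /ħ/ ~ /ʕ/
Dental: only /ð/ (voiced); no voiceless partner.
So /ð/ is the unpaired segment.

/ð/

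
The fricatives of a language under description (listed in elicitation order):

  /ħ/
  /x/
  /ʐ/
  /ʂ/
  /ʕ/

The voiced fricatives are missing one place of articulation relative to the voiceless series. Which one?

retroflex: voiceless /ʂ/, voiced /ʐ/.
velar: voiceless /x/, voiced —.
pharyngeal: voiceless /ħ/, voiced /ʕ/.
Every place of articulation has a voiced member except velar, where /ɣ/ would be expected.

velar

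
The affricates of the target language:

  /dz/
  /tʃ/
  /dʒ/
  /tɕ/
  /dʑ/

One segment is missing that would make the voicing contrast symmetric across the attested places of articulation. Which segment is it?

alveolar: voiceless —, voiced /dz/.
postalveolar: voiceless /tʃ/, voiced /dʒ/.
alveolo-palatal: voiceless /tɕ/, voiced /dʑ/.
The alveolar row has no voiceless member, so the gap is the voiceless alveolar affricate /ts/.

/ts/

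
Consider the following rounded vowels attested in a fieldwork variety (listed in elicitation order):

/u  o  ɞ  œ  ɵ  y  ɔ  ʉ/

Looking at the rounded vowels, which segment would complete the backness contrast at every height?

height            front     central   back    
high              y         ʉ         u       
high-mid          —         ɵ         o       
low-mid           œ         ɞ         ɔ       
The high-mid row has no front member, so the gap is the high-mid front rounded vowel /ø/.

/ø/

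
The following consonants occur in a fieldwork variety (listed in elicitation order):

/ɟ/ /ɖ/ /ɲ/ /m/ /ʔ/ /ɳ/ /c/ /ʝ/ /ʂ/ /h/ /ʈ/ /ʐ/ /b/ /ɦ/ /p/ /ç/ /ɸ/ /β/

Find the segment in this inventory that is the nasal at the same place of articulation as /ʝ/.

/ɲ/

/ʝ/ is a voiced palatal fricative.
The nasal at the same place is a palatal nasal — in this inventory, /ɲ/.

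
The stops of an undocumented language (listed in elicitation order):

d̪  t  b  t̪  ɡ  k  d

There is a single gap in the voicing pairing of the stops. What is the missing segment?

place of articulation  voiceless  voiced  
bilabial          —         b       
dental            t̪        d̪      
alveolar          t         d       
velar             k         ɡ       
The bilabial row has no voiceless member, so the gap is the voiceless bilabial stop /p/.

/p/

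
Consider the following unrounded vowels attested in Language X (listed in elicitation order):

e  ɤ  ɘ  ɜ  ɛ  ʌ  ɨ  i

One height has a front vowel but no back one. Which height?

high

high: front /i/, central /ɨ/, back —.
high-mid: front /e/, central /ɘ/, back /ɤ/.
low-mid: front /ɛ/, central /ɜ/, back /ʌ/.
Every height has a back member except high, where /ɯ/ would be expected.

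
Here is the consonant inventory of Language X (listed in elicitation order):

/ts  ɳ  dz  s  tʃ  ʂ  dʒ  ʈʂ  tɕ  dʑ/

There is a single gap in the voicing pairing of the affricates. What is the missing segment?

alveolar: voiceless /ts/, voiced /dz/.
postalveolar: voiceless /tʃ/, voiced /dʒ/.
retroflex: voiceless /ʈʂ/, voiced —.
alveolo-palatal: voiceless /tɕ/, voiced /dʑ/.
The retroflex row has no voiced member, so the gap is the voiced retroflex affricate /ɖʐ/.

/ɖʐ/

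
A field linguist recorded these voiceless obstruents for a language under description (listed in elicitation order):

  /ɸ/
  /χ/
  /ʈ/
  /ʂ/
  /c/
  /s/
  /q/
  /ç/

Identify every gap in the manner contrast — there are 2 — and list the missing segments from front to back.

place of articulation  stop      fricative
bilabial          —         ɸ       
alveolar          —         s       
retroflex         ʈ         ʂ       
palatal           c         ç       
uvular            q         χ       
Gaps, from front to back: bilabial lacks stop (/p/); alveolar lacks stop (/t/).

/p/, /t/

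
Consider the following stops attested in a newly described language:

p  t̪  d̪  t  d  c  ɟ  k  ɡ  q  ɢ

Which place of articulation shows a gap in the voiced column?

bilabial: voiceless /p/, voiced —.
dental: voiceless /t̪/, voiced /d̪/.
alveolar: voiceless /t/, voiced /d/.
palatal: voiceless /c/, voiced /ɟ/.
velar: voiceless /k/, voiced /ɡ/.
uvular: voiceless /q/, voiced /ɢ/.
Every place of articulation has a voiced member except bilabial, where /b/ would be expected.

bilabial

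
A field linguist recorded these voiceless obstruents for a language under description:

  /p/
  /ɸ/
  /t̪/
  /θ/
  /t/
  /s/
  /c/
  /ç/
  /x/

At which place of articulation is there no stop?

Stop: /p/ (bilabial), /t̪/ (dental), /t/ (alveolar), /c/ (palatal).
Fricative: /ɸ/ (bilabial), /θ/ (dental), /s/ (alveolar), /ç/ (palatal), /x/ (velar).
Every place of articulation has a stop member except velar, where /k/ would be expected.

velar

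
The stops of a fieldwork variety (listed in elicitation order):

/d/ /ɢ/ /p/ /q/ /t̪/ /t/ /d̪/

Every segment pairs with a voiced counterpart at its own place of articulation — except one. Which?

/p/

Dental: /t̪/ ~ /d̪/
Alveolar: /t/ ~ /d/
Uvular: /q/ ~ /ɢ/
Bilabial: only /p/ (voiceless); no voiced partner.
So /p/ is the unpaired segment.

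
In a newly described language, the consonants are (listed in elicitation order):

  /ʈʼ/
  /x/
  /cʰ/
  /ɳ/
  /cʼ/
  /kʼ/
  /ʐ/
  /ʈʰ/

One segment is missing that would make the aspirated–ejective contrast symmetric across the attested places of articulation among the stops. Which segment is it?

/kʰ/

place of articulation  aspirated  ejective
retroflex         ʈʰ        ʈʼ      
palatal           cʰ        cʼ      
velar             —         kʼ      
The velar row has no aspirated member, so the gap is the aspirated velar stop /kʰ/.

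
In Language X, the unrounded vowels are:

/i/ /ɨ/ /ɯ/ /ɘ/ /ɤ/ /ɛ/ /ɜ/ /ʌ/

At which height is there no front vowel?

Front: /i/ (high), /ɛ/ (low-mid).
Central: /ɨ/ (high), /ɘ/ (high-mid), /ɜ/ (low-mid).
Back: /ɯ/ (high), /ɤ/ (high-mid), /ʌ/ (low-mid).
Every height has a front member except high-mid, where /e/ would be expected.

high-mid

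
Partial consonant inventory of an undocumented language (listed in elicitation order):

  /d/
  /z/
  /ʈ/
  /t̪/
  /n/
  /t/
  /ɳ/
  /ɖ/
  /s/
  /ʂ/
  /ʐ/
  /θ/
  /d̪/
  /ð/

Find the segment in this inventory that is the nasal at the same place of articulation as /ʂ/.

/ʂ/ is a voiceless retroflex fricative.
The nasal at the same place is a retroflex nasal — in this inventory, /ɳ/.

/ɳ/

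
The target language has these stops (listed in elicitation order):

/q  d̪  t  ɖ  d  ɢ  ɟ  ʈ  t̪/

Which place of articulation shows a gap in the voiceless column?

dental: voiceless /t̪/, voiced /d̪/.
alveolar: voiceless /t/, voiced /d/.
retroflex: voiceless /ʈ/, voiced /ɖ/.
palatal: voiceless —, voiced /ɟ/.
uvular: voiceless /q/, voiced /ɢ/.
Every place of articulation has a voiceless member except palatal, where /c/ would be expected.

palatal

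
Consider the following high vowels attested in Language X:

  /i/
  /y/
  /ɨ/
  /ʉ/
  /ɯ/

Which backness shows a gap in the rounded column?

backness          unrounded  rounded 
front             i         y       
central           ɨ         ʉ       
back              ɯ         —       
Every backness has a rounded member except back, where /u/ would be expected.

back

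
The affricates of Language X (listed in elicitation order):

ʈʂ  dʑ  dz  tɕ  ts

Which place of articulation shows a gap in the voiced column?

retroflex

Voiceless: /ts/ (alveolar), /ʈʂ/ (retroflex), /tɕ/ (alveolo-palatal).
Voiced: /dz/ (alveolar), /dʑ/ (alveolo-palatal).
Every place of articulation has a voiced member except retroflex, where /ɖʐ/ would be expected.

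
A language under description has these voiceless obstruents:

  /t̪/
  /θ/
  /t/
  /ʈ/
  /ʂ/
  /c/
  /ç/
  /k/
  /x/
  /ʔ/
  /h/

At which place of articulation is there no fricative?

Stop: /t̪/ (dental), /t/ (alveolar), /ʈ/ (retroflex), /c/ (palatal), /k/ (velar), /ʔ/ (glottal).
Fricative: /θ/ (dental), /ʂ/ (retroflex), /ç/ (palatal), /x/ (velar), /h/ (glottal).
Every place of articulation has a fricative member except alveolar, where /s/ would be expected.

alveolar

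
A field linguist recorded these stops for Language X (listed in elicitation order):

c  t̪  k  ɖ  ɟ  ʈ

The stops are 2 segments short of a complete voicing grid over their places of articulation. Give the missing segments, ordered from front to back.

dental: voiceless /t̪/, voiced —.
retroflex: voiceless /ʈ/, voiced /ɖ/.
palatal: voiceless /c/, voiced /ɟ/.
velar: voiceless /k/, voiced —.
Gaps, from front to back: dental lacks voiced (/d̪/); velar lacks voiced (/ɡ/).

/d̪/, /ɡ/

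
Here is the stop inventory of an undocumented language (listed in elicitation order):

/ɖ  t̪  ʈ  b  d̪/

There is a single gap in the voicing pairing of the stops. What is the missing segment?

/p/

bilabial: voiceless —, voiced /b/.
dental: voiceless /t̪/, voiced /d̪/.
retroflex: voiceless /ʈ/, voiced /ɖ/.
The bilabial row has no voiceless member, so the gap is the voiceless bilabial stop /p/.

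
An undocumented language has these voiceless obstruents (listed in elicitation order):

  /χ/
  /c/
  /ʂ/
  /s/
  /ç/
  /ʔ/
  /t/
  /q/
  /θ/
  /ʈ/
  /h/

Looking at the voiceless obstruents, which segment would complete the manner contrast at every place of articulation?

dental: stop —, fricative /θ/.
alveolar: stop /t/, fricative /s/.
retroflex: stop /ʈ/, fricative /ʂ/.
palatal: stop /c/, fricative /ç/.
uvular: stop /q/, fricative /χ/.
glottal: stop /ʔ/, fricative /h/.
The dental row has no stop member, so the gap is the dental stop /t̪/.

/t̪/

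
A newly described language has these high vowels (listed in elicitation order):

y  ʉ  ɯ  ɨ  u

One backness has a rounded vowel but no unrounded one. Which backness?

backness          unrounded  rounded 
front             —         y       
central           ɨ         ʉ       
back              ɯ         u       
Every backness has an unrounded member except front, where /i/ would be expected.

front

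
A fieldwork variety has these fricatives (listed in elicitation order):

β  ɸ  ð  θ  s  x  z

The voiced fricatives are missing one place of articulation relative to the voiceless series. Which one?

bilabial: voiceless /ɸ/, voiced /β/.
dental: voiceless /θ/, voiced /ð/.
alveolar: voiceless /s/, voiced /z/.
velar: voiceless /x/, voiced —.
Every place of articulation has a voiced member except velar, where /ɣ/ would be expected.

velar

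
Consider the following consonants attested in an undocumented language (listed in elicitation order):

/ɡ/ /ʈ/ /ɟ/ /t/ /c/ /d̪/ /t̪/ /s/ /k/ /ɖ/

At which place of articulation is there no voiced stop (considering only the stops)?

Voiceless: /t̪/ (dental), /t/ (alveolar), /ʈ/ (retroflex), /c/ (palatal), /k/ (velar).
Voiced: /d̪/ (dental), /ɖ/ (retroflex), /ɟ/ (palatal), /ɡ/ (velar).
Every place of articulation has a voiced member except alveolar, where /d/ would be expected.

alveolar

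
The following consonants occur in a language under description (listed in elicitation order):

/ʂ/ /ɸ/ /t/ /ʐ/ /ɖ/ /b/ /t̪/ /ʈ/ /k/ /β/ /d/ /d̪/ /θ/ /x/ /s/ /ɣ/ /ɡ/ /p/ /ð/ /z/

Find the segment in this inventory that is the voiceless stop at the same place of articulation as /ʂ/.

/ʂ/ is a voiceless retroflex fricative.
The voiceless stop at the same place is a voiceless retroflex stop — in this inventory, /ʈ/.

/ʈ/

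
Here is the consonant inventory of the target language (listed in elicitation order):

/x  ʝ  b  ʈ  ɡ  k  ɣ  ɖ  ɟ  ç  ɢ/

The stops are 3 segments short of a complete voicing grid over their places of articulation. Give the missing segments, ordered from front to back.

/p/, /c/, /q/

bilabial: voiceless —, voiced /b/.
retroflex: voiceless /ʈ/, voiced /ɖ/.
palatal: voiceless —, voiced /ɟ/.
velar: voiceless /k/, voiced /ɡ/.
uvular: voiceless —, voiced /ɢ/.
Gaps, from front to back: bilabial lacks voiceless (/p/); palatal lacks voiceless (/c/); uvular lacks voiceless (/q/).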